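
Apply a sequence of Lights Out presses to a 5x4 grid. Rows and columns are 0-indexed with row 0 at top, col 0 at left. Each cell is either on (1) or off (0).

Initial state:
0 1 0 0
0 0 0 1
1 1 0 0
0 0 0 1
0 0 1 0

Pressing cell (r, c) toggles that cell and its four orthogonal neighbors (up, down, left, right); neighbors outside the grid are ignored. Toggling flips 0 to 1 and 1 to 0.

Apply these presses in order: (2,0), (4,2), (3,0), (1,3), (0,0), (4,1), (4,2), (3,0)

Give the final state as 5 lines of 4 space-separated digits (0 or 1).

After press 1 at (2,0):
0 1 0 0
1 0 0 1
0 0 0 0
1 0 0 1
0 0 1 0

After press 2 at (4,2):
0 1 0 0
1 0 0 1
0 0 0 0
1 0 1 1
0 1 0 1

After press 3 at (3,0):
0 1 0 0
1 0 0 1
1 0 0 0
0 1 1 1
1 1 0 1

After press 4 at (1,3):
0 1 0 1
1 0 1 0
1 0 0 1
0 1 1 1
1 1 0 1

After press 5 at (0,0):
1 0 0 1
0 0 1 0
1 0 0 1
0 1 1 1
1 1 0 1

After press 6 at (4,1):
1 0 0 1
0 0 1 0
1 0 0 1
0 0 1 1
0 0 1 1

After press 7 at (4,2):
1 0 0 1
0 0 1 0
1 0 0 1
0 0 0 1
0 1 0 0

After press 8 at (3,0):
1 0 0 1
0 0 1 0
0 0 0 1
1 1 0 1
1 1 0 0

Answer: 1 0 0 1
0 0 1 0
0 0 0 1
1 1 0 1
1 1 0 0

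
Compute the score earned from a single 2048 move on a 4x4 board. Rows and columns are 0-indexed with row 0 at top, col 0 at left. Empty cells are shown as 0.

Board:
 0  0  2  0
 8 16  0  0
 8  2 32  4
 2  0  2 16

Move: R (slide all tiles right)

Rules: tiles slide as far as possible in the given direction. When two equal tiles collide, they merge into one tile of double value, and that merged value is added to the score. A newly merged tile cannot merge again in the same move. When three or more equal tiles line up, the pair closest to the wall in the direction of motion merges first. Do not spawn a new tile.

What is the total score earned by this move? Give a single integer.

Slide right:
row 0: [0, 0, 2, 0] -> [0, 0, 0, 2]  score +0 (running 0)
row 1: [8, 16, 0, 0] -> [0, 0, 8, 16]  score +0 (running 0)
row 2: [8, 2, 32, 4] -> [8, 2, 32, 4]  score +0 (running 0)
row 3: [2, 0, 2, 16] -> [0, 0, 4, 16]  score +4 (running 4)
Board after move:
 0  0  0  2
 0  0  8 16
 8  2 32  4
 0  0  4 16

Answer: 4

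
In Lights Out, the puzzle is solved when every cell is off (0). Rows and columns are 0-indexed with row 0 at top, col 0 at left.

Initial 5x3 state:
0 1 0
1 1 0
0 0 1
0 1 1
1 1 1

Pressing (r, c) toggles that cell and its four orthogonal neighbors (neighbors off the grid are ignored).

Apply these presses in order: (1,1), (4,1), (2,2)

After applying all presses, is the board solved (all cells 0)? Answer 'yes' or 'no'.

Answer: yes

Derivation:
After press 1 at (1,1):
0 0 0
0 0 1
0 1 1
0 1 1
1 1 1

After press 2 at (4,1):
0 0 0
0 0 1
0 1 1
0 0 1
0 0 0

After press 3 at (2,2):
0 0 0
0 0 0
0 0 0
0 0 0
0 0 0

Lights still on: 0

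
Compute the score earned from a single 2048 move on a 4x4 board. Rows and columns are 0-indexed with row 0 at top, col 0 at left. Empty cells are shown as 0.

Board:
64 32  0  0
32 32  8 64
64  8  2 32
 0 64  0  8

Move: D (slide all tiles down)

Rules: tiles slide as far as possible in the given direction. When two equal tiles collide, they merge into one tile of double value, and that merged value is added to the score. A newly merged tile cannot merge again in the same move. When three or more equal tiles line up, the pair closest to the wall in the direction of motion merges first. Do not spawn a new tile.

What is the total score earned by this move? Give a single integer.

Answer: 64

Derivation:
Slide down:
col 0: [64, 32, 64, 0] -> [0, 64, 32, 64]  score +0 (running 0)
col 1: [32, 32, 8, 64] -> [0, 64, 8, 64]  score +64 (running 64)
col 2: [0, 8, 2, 0] -> [0, 0, 8, 2]  score +0 (running 64)
col 3: [0, 64, 32, 8] -> [0, 64, 32, 8]  score +0 (running 64)
Board after move:
 0  0  0  0
64 64  0 64
32  8  8 32
64 64  2  8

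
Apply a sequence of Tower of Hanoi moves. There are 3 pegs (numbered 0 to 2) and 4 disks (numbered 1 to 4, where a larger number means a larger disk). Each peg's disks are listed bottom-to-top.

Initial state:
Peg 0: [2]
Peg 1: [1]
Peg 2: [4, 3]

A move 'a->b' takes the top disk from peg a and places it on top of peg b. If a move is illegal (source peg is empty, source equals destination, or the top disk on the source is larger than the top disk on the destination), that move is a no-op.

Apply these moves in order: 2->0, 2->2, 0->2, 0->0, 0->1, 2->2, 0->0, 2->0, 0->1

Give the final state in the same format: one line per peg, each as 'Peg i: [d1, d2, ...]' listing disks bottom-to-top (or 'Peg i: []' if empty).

Answer: Peg 0: [2]
Peg 1: [1]
Peg 2: [4, 3]

Derivation:
After move 1 (2->0):
Peg 0: [2]
Peg 1: [1]
Peg 2: [4, 3]

After move 2 (2->2):
Peg 0: [2]
Peg 1: [1]
Peg 2: [4, 3]

After move 3 (0->2):
Peg 0: []
Peg 1: [1]
Peg 2: [4, 3, 2]

After move 4 (0->0):
Peg 0: []
Peg 1: [1]
Peg 2: [4, 3, 2]

After move 5 (0->1):
Peg 0: []
Peg 1: [1]
Peg 2: [4, 3, 2]

After move 6 (2->2):
Peg 0: []
Peg 1: [1]
Peg 2: [4, 3, 2]

After move 7 (0->0):
Peg 0: []
Peg 1: [1]
Peg 2: [4, 3, 2]

After move 8 (2->0):
Peg 0: [2]
Peg 1: [1]
Peg 2: [4, 3]

After move 9 (0->1):
Peg 0: [2]
Peg 1: [1]
Peg 2: [4, 3]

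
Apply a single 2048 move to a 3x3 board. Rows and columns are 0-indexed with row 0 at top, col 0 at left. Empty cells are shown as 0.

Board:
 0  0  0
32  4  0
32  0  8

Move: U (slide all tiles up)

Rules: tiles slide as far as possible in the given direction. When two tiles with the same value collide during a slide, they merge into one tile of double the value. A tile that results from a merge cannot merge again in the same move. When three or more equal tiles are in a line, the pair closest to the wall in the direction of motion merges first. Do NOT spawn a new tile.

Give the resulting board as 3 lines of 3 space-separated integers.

Slide up:
col 0: [0, 32, 32] -> [64, 0, 0]
col 1: [0, 4, 0] -> [4, 0, 0]
col 2: [0, 0, 8] -> [8, 0, 0]

Answer: 64  4  8
 0  0  0
 0  0  0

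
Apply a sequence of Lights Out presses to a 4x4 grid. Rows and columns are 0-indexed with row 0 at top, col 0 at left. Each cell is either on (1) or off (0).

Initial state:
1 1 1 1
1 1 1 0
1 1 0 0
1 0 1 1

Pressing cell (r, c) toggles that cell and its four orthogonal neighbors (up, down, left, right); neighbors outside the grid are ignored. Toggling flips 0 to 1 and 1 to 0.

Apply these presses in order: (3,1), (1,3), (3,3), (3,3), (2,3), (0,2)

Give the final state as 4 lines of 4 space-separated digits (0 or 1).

Answer: 1 0 0 1
1 1 1 0
1 0 1 0
0 1 0 0

Derivation:
After press 1 at (3,1):
1 1 1 1
1 1 1 0
1 0 0 0
0 1 0 1

After press 2 at (1,3):
1 1 1 0
1 1 0 1
1 0 0 1
0 1 0 1

After press 3 at (3,3):
1 1 1 0
1 1 0 1
1 0 0 0
0 1 1 0

After press 4 at (3,3):
1 1 1 0
1 1 0 1
1 0 0 1
0 1 0 1

After press 5 at (2,3):
1 1 1 0
1 1 0 0
1 0 1 0
0 1 0 0

After press 6 at (0,2):
1 0 0 1
1 1 1 0
1 0 1 0
0 1 0 0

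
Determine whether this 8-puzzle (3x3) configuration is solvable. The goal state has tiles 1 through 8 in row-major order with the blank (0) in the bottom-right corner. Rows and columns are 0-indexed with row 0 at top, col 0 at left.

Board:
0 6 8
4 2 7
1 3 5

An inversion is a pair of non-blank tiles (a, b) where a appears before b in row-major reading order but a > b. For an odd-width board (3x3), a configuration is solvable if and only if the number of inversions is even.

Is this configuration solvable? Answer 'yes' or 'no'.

Answer: yes

Derivation:
Inversions (pairs i<j in row-major order where tile[i] > tile[j] > 0): 18
18 is even, so the puzzle is solvable.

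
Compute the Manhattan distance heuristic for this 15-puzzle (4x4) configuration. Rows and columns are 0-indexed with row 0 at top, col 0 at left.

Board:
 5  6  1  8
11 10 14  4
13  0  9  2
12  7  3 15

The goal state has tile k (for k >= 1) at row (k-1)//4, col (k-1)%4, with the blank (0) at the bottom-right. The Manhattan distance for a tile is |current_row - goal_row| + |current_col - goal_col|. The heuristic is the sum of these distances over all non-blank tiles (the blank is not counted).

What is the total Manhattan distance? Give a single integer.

Tile 5: (0,0)->(1,0) = 1
Tile 6: (0,1)->(1,1) = 1
Tile 1: (0,2)->(0,0) = 2
Tile 8: (0,3)->(1,3) = 1
Tile 11: (1,0)->(2,2) = 3
Tile 10: (1,1)->(2,1) = 1
Tile 14: (1,2)->(3,1) = 3
Tile 4: (1,3)->(0,3) = 1
Tile 13: (2,0)->(3,0) = 1
Tile 9: (2,2)->(2,0) = 2
Tile 2: (2,3)->(0,1) = 4
Tile 12: (3,0)->(2,3) = 4
Tile 7: (3,1)->(1,2) = 3
Tile 3: (3,2)->(0,2) = 3
Tile 15: (3,3)->(3,2) = 1
Sum: 1 + 1 + 2 + 1 + 3 + 1 + 3 + 1 + 1 + 2 + 4 + 4 + 3 + 3 + 1 = 31

Answer: 31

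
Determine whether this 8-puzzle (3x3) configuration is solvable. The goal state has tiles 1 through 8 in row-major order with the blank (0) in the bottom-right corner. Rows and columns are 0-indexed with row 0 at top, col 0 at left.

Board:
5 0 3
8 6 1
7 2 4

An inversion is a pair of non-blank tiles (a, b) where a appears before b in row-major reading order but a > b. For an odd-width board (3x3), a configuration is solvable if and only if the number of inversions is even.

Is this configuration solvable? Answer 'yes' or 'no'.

Inversions (pairs i<j in row-major order where tile[i] > tile[j] > 0): 16
16 is even, so the puzzle is solvable.

Answer: yes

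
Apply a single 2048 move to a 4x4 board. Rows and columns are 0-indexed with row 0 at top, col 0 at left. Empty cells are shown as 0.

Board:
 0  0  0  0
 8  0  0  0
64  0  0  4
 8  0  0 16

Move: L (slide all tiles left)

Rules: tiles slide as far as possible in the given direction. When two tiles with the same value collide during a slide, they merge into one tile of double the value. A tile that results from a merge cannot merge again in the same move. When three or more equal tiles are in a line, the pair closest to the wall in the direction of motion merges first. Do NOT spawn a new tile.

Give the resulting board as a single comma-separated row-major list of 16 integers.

Slide left:
row 0: [0, 0, 0, 0] -> [0, 0, 0, 0]
row 1: [8, 0, 0, 0] -> [8, 0, 0, 0]
row 2: [64, 0, 0, 4] -> [64, 4, 0, 0]
row 3: [8, 0, 0, 16] -> [8, 16, 0, 0]

Answer: 0, 0, 0, 0, 8, 0, 0, 0, 64, 4, 0, 0, 8, 16, 0, 0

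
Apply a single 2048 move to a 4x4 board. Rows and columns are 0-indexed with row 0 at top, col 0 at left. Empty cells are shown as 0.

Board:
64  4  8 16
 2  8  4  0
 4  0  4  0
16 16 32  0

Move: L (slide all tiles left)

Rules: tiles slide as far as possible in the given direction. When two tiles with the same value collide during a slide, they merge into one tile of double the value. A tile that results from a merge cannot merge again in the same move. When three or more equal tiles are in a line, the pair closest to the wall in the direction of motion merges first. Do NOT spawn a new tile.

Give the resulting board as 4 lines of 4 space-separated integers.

Slide left:
row 0: [64, 4, 8, 16] -> [64, 4, 8, 16]
row 1: [2, 8, 4, 0] -> [2, 8, 4, 0]
row 2: [4, 0, 4, 0] -> [8, 0, 0, 0]
row 3: [16, 16, 32, 0] -> [32, 32, 0, 0]

Answer: 64  4  8 16
 2  8  4  0
 8  0  0  0
32 32  0  0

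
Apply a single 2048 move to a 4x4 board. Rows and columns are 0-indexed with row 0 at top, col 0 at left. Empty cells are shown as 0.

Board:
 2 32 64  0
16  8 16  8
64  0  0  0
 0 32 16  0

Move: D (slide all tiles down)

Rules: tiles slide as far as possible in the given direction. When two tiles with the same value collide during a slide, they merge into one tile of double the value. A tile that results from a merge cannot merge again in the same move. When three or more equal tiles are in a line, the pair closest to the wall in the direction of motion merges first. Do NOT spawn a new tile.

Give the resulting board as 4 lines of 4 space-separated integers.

Answer:  0  0  0  0
 2 32  0  0
16  8 64  0
64 32 32  8

Derivation:
Slide down:
col 0: [2, 16, 64, 0] -> [0, 2, 16, 64]
col 1: [32, 8, 0, 32] -> [0, 32, 8, 32]
col 2: [64, 16, 0, 16] -> [0, 0, 64, 32]
col 3: [0, 8, 0, 0] -> [0, 0, 0, 8]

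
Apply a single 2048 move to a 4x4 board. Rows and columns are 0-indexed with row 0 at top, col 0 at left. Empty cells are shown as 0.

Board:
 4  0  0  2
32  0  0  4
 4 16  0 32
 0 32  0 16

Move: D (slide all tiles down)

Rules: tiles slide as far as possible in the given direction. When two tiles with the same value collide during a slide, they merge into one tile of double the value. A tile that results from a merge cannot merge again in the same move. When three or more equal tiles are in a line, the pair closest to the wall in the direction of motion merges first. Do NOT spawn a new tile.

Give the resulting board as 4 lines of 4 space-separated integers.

Slide down:
col 0: [4, 32, 4, 0] -> [0, 4, 32, 4]
col 1: [0, 0, 16, 32] -> [0, 0, 16, 32]
col 2: [0, 0, 0, 0] -> [0, 0, 0, 0]
col 3: [2, 4, 32, 16] -> [2, 4, 32, 16]

Answer:  0  0  0  2
 4  0  0  4
32 16  0 32
 4 32  0 16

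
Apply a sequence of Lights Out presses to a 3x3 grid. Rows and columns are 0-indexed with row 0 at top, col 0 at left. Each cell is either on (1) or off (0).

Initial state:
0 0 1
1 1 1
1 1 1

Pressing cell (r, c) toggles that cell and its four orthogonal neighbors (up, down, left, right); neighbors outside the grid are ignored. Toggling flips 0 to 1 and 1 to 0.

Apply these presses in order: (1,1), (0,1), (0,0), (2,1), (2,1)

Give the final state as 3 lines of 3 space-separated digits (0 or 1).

Answer: 0 1 0
1 1 0
1 0 1

Derivation:
After press 1 at (1,1):
0 1 1
0 0 0
1 0 1

After press 2 at (0,1):
1 0 0
0 1 0
1 0 1

After press 3 at (0,0):
0 1 0
1 1 0
1 0 1

After press 4 at (2,1):
0 1 0
1 0 0
0 1 0

After press 5 at (2,1):
0 1 0
1 1 0
1 0 1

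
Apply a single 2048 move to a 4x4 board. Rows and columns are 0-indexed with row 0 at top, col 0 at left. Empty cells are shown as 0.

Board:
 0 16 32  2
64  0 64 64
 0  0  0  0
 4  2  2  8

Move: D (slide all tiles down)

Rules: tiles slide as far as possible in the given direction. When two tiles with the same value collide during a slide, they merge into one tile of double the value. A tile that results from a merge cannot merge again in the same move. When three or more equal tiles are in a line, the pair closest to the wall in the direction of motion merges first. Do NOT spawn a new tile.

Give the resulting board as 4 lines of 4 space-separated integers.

Slide down:
col 0: [0, 64, 0, 4] -> [0, 0, 64, 4]
col 1: [16, 0, 0, 2] -> [0, 0, 16, 2]
col 2: [32, 64, 0, 2] -> [0, 32, 64, 2]
col 3: [2, 64, 0, 8] -> [0, 2, 64, 8]

Answer:  0  0  0  0
 0  0 32  2
64 16 64 64
 4  2  2  8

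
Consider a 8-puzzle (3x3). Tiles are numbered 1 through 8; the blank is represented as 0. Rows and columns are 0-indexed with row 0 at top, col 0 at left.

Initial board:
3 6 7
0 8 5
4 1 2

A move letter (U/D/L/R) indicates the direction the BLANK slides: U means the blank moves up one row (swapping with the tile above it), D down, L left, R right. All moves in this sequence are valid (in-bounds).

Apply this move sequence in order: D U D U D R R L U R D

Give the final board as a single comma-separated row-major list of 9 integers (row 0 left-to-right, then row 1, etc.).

Answer: 3, 6, 7, 4, 5, 2, 1, 8, 0

Derivation:
After move 1 (D):
3 6 7
4 8 5
0 1 2

After move 2 (U):
3 6 7
0 8 5
4 1 2

After move 3 (D):
3 6 7
4 8 5
0 1 2

After move 4 (U):
3 6 7
0 8 5
4 1 2

After move 5 (D):
3 6 7
4 8 5
0 1 2

After move 6 (R):
3 6 7
4 8 5
1 0 2

After move 7 (R):
3 6 7
4 8 5
1 2 0

After move 8 (L):
3 6 7
4 8 5
1 0 2

After move 9 (U):
3 6 7
4 0 5
1 8 2

After move 10 (R):
3 6 7
4 5 0
1 8 2

After move 11 (D):
3 6 7
4 5 2
1 8 0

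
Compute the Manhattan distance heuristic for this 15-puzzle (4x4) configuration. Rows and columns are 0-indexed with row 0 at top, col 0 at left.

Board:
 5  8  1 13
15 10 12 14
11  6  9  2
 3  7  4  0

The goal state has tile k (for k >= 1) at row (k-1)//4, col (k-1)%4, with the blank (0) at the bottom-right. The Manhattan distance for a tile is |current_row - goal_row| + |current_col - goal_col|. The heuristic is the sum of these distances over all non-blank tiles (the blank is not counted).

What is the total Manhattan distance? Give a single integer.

Tile 5: at (0,0), goal (1,0), distance |0-1|+|0-0| = 1
Tile 8: at (0,1), goal (1,3), distance |0-1|+|1-3| = 3
Tile 1: at (0,2), goal (0,0), distance |0-0|+|2-0| = 2
Tile 13: at (0,3), goal (3,0), distance |0-3|+|3-0| = 6
Tile 15: at (1,0), goal (3,2), distance |1-3|+|0-2| = 4
Tile 10: at (1,1), goal (2,1), distance |1-2|+|1-1| = 1
Tile 12: at (1,2), goal (2,3), distance |1-2|+|2-3| = 2
Tile 14: at (1,3), goal (3,1), distance |1-3|+|3-1| = 4
Tile 11: at (2,0), goal (2,2), distance |2-2|+|0-2| = 2
Tile 6: at (2,1), goal (1,1), distance |2-1|+|1-1| = 1
Tile 9: at (2,2), goal (2,0), distance |2-2|+|2-0| = 2
Tile 2: at (2,3), goal (0,1), distance |2-0|+|3-1| = 4
Tile 3: at (3,0), goal (0,2), distance |3-0|+|0-2| = 5
Tile 7: at (3,1), goal (1,2), distance |3-1|+|1-2| = 3
Tile 4: at (3,2), goal (0,3), distance |3-0|+|2-3| = 4
Sum: 1 + 3 + 2 + 6 + 4 + 1 + 2 + 4 + 2 + 1 + 2 + 4 + 5 + 3 + 4 = 44

Answer: 44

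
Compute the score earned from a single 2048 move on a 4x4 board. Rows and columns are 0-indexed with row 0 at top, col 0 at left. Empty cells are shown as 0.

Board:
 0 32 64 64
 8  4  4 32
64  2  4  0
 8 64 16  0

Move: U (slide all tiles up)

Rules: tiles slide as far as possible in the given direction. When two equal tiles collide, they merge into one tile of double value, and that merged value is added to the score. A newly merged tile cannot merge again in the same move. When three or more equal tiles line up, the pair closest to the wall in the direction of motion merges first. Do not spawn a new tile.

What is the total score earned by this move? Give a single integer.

Answer: 8

Derivation:
Slide up:
col 0: [0, 8, 64, 8] -> [8, 64, 8, 0]  score +0 (running 0)
col 1: [32, 4, 2, 64] -> [32, 4, 2, 64]  score +0 (running 0)
col 2: [64, 4, 4, 16] -> [64, 8, 16, 0]  score +8 (running 8)
col 3: [64, 32, 0, 0] -> [64, 32, 0, 0]  score +0 (running 8)
Board after move:
 8 32 64 64
64  4  8 32
 8  2 16  0
 0 64  0  0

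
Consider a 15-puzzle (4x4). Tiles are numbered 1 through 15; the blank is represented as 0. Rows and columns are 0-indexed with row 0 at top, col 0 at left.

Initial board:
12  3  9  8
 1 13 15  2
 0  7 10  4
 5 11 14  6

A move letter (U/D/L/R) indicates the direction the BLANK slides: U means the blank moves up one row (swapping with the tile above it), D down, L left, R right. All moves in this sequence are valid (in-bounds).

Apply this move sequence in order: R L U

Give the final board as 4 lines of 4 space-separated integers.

Answer: 12  3  9  8
 0 13 15  2
 1  7 10  4
 5 11 14  6

Derivation:
After move 1 (R):
12  3  9  8
 1 13 15  2
 7  0 10  4
 5 11 14  6

After move 2 (L):
12  3  9  8
 1 13 15  2
 0  7 10  4
 5 11 14  6

After move 3 (U):
12  3  9  8
 0 13 15  2
 1  7 10  4
 5 11 14  6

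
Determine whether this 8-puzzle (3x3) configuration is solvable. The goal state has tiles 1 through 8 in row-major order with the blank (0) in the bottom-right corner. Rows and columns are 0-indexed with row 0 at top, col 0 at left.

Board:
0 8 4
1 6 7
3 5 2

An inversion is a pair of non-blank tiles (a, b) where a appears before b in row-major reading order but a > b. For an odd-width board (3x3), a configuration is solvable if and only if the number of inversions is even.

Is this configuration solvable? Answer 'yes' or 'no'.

Answer: yes

Derivation:
Inversions (pairs i<j in row-major order where tile[i] > tile[j] > 0): 18
18 is even, so the puzzle is solvable.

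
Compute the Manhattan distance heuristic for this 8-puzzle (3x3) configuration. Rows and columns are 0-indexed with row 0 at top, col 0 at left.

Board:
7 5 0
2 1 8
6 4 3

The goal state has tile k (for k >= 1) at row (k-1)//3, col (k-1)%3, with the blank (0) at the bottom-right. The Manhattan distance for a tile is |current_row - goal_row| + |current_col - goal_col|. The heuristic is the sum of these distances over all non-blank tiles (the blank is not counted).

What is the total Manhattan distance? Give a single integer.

Tile 7: (0,0)->(2,0) = 2
Tile 5: (0,1)->(1,1) = 1
Tile 2: (1,0)->(0,1) = 2
Tile 1: (1,1)->(0,0) = 2
Tile 8: (1,2)->(2,1) = 2
Tile 6: (2,0)->(1,2) = 3
Tile 4: (2,1)->(1,0) = 2
Tile 3: (2,2)->(0,2) = 2
Sum: 2 + 1 + 2 + 2 + 2 + 3 + 2 + 2 = 16

Answer: 16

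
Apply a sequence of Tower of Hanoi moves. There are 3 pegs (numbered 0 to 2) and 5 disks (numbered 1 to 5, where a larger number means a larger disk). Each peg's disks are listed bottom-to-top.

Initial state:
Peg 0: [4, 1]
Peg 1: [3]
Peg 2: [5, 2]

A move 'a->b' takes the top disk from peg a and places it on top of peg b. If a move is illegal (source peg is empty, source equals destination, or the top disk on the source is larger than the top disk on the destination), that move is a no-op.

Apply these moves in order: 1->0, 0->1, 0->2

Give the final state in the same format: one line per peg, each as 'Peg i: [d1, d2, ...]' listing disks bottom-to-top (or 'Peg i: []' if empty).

Answer: Peg 0: [4]
Peg 1: [3, 1]
Peg 2: [5, 2]

Derivation:
After move 1 (1->0):
Peg 0: [4, 1]
Peg 1: [3]
Peg 2: [5, 2]

After move 2 (0->1):
Peg 0: [4]
Peg 1: [3, 1]
Peg 2: [5, 2]

After move 3 (0->2):
Peg 0: [4]
Peg 1: [3, 1]
Peg 2: [5, 2]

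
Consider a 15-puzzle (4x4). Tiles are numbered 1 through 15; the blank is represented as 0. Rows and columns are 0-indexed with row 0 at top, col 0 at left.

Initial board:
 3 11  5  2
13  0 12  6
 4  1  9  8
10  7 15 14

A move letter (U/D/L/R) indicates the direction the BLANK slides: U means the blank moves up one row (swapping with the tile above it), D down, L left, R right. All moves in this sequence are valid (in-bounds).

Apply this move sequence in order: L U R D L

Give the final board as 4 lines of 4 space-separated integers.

After move 1 (L):
 3 11  5  2
 0 13 12  6
 4  1  9  8
10  7 15 14

After move 2 (U):
 0 11  5  2
 3 13 12  6
 4  1  9  8
10  7 15 14

After move 3 (R):
11  0  5  2
 3 13 12  6
 4  1  9  8
10  7 15 14

After move 4 (D):
11 13  5  2
 3  0 12  6
 4  1  9  8
10  7 15 14

After move 5 (L):
11 13  5  2
 0  3 12  6
 4  1  9  8
10  7 15 14

Answer: 11 13  5  2
 0  3 12  6
 4  1  9  8
10  7 15 14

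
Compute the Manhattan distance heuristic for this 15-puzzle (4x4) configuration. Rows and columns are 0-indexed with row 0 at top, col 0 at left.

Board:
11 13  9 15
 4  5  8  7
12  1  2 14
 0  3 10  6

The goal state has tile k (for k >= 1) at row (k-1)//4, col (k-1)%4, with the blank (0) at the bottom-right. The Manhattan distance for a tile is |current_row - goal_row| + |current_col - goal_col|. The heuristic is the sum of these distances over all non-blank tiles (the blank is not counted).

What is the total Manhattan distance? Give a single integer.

Tile 11: at (0,0), goal (2,2), distance |0-2|+|0-2| = 4
Tile 13: at (0,1), goal (3,0), distance |0-3|+|1-0| = 4
Tile 9: at (0,2), goal (2,0), distance |0-2|+|2-0| = 4
Tile 15: at (0,3), goal (3,2), distance |0-3|+|3-2| = 4
Tile 4: at (1,0), goal (0,3), distance |1-0|+|0-3| = 4
Tile 5: at (1,1), goal (1,0), distance |1-1|+|1-0| = 1
Tile 8: at (1,2), goal (1,3), distance |1-1|+|2-3| = 1
Tile 7: at (1,3), goal (1,2), distance |1-1|+|3-2| = 1
Tile 12: at (2,0), goal (2,3), distance |2-2|+|0-3| = 3
Tile 1: at (2,1), goal (0,0), distance |2-0|+|1-0| = 3
Tile 2: at (2,2), goal (0,1), distance |2-0|+|2-1| = 3
Tile 14: at (2,3), goal (3,1), distance |2-3|+|3-1| = 3
Tile 3: at (3,1), goal (0,2), distance |3-0|+|1-2| = 4
Tile 10: at (3,2), goal (2,1), distance |3-2|+|2-1| = 2
Tile 6: at (3,3), goal (1,1), distance |3-1|+|3-1| = 4
Sum: 4 + 4 + 4 + 4 + 4 + 1 + 1 + 1 + 3 + 3 + 3 + 3 + 4 + 2 + 4 = 45

Answer: 45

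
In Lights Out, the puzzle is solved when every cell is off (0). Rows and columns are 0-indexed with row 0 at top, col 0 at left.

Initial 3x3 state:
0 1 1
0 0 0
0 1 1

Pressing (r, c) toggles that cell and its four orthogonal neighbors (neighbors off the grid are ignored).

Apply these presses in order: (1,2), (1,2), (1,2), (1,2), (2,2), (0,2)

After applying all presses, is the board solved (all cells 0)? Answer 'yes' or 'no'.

Answer: yes

Derivation:
After press 1 at (1,2):
0 1 0
0 1 1
0 1 0

After press 2 at (1,2):
0 1 1
0 0 0
0 1 1

After press 3 at (1,2):
0 1 0
0 1 1
0 1 0

After press 4 at (1,2):
0 1 1
0 0 0
0 1 1

After press 5 at (2,2):
0 1 1
0 0 1
0 0 0

After press 6 at (0,2):
0 0 0
0 0 0
0 0 0

Lights still on: 0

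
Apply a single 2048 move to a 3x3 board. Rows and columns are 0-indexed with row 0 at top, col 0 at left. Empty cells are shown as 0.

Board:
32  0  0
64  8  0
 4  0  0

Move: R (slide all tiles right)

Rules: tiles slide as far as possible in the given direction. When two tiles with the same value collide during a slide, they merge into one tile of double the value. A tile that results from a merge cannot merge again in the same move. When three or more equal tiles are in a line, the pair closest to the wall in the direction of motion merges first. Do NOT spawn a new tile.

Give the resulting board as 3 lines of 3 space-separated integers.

Slide right:
row 0: [32, 0, 0] -> [0, 0, 32]
row 1: [64, 8, 0] -> [0, 64, 8]
row 2: [4, 0, 0] -> [0, 0, 4]

Answer:  0  0 32
 0 64  8
 0  0  4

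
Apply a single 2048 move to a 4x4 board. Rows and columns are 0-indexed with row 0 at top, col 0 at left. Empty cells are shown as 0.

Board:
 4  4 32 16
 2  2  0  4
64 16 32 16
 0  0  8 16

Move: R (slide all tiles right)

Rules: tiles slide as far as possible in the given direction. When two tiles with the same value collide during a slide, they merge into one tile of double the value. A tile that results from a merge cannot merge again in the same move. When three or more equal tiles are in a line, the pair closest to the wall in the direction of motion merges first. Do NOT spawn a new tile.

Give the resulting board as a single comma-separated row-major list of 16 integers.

Answer: 0, 8, 32, 16, 0, 0, 4, 4, 64, 16, 32, 16, 0, 0, 8, 16

Derivation:
Slide right:
row 0: [4, 4, 32, 16] -> [0, 8, 32, 16]
row 1: [2, 2, 0, 4] -> [0, 0, 4, 4]
row 2: [64, 16, 32, 16] -> [64, 16, 32, 16]
row 3: [0, 0, 8, 16] -> [0, 0, 8, 16]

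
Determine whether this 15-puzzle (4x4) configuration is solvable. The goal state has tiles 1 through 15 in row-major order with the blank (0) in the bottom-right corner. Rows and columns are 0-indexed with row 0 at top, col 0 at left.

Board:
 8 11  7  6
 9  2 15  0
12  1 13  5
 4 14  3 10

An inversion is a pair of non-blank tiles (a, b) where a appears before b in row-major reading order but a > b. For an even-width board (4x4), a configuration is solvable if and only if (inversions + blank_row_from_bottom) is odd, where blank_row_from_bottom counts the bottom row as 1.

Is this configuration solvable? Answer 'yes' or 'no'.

Answer: no

Derivation:
Inversions: 55
Blank is in row 1 (0-indexed from top), which is row 3 counting from the bottom (bottom = 1).
55 + 3 = 58, which is even, so the puzzle is not solvable.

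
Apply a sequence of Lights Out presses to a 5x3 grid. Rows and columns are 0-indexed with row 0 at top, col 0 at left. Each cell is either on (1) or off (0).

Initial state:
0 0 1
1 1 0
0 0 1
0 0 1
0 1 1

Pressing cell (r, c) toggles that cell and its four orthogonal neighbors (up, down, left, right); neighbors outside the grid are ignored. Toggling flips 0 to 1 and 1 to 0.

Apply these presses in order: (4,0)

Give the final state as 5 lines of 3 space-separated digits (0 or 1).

After press 1 at (4,0):
0 0 1
1 1 0
0 0 1
1 0 1
1 0 1

Answer: 0 0 1
1 1 0
0 0 1
1 0 1
1 0 1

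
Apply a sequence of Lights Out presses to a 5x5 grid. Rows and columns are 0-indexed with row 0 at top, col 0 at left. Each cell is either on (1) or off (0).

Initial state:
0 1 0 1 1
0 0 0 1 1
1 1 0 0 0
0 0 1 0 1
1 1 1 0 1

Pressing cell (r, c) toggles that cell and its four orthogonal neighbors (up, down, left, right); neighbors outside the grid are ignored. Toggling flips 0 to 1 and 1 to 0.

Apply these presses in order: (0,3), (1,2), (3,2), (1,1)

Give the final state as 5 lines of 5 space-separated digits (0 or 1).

Answer: 0 0 0 0 0
1 0 0 1 1
1 0 0 0 0
0 1 0 1 1
1 1 0 0 1

Derivation:
After press 1 at (0,3):
0 1 1 0 0
0 0 0 0 1
1 1 0 0 0
0 0 1 0 1
1 1 1 0 1

After press 2 at (1,2):
0 1 0 0 0
0 1 1 1 1
1 1 1 0 0
0 0 1 0 1
1 1 1 0 1

After press 3 at (3,2):
0 1 0 0 0
0 1 1 1 1
1 1 0 0 0
0 1 0 1 1
1 1 0 0 1

After press 4 at (1,1):
0 0 0 0 0
1 0 0 1 1
1 0 0 0 0
0 1 0 1 1
1 1 0 0 1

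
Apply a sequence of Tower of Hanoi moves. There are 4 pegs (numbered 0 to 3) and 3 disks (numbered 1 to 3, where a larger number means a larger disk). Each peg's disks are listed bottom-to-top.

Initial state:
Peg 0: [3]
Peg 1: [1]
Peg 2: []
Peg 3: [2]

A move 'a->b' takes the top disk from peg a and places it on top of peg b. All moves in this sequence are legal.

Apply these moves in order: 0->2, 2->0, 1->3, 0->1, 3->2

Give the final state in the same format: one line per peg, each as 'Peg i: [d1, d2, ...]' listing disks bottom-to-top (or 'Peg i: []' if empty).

Answer: Peg 0: []
Peg 1: [3]
Peg 2: [1]
Peg 3: [2]

Derivation:
After move 1 (0->2):
Peg 0: []
Peg 1: [1]
Peg 2: [3]
Peg 3: [2]

After move 2 (2->0):
Peg 0: [3]
Peg 1: [1]
Peg 2: []
Peg 3: [2]

After move 3 (1->3):
Peg 0: [3]
Peg 1: []
Peg 2: []
Peg 3: [2, 1]

After move 4 (0->1):
Peg 0: []
Peg 1: [3]
Peg 2: []
Peg 3: [2, 1]

After move 5 (3->2):
Peg 0: []
Peg 1: [3]
Peg 2: [1]
Peg 3: [2]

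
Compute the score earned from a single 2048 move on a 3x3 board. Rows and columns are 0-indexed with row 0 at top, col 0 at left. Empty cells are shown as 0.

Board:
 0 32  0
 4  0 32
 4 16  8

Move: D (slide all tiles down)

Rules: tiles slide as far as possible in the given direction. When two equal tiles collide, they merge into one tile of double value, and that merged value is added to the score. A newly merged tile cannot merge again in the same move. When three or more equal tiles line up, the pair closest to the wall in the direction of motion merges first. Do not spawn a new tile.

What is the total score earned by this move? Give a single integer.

Answer: 8

Derivation:
Slide down:
col 0: [0, 4, 4] -> [0, 0, 8]  score +8 (running 8)
col 1: [32, 0, 16] -> [0, 32, 16]  score +0 (running 8)
col 2: [0, 32, 8] -> [0, 32, 8]  score +0 (running 8)
Board after move:
 0  0  0
 0 32 32
 8 16  8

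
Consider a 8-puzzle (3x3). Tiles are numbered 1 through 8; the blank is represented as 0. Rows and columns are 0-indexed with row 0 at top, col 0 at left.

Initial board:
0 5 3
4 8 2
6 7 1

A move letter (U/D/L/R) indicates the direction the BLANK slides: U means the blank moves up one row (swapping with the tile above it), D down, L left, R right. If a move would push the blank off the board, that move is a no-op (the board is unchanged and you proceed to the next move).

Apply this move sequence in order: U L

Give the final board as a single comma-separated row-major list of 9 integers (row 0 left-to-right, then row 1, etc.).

Answer: 0, 5, 3, 4, 8, 2, 6, 7, 1

Derivation:
After move 1 (U):
0 5 3
4 8 2
6 7 1

After move 2 (L):
0 5 3
4 8 2
6 7 1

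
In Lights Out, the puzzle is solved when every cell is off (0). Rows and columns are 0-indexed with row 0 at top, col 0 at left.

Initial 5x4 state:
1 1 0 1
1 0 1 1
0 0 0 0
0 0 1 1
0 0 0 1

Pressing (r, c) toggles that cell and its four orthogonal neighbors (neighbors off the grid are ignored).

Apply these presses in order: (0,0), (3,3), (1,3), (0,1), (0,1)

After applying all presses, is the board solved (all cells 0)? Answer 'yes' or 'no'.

Answer: yes

Derivation:
After press 1 at (0,0):
0 0 0 1
0 0 1 1
0 0 0 0
0 0 1 1
0 0 0 1

After press 2 at (3,3):
0 0 0 1
0 0 1 1
0 0 0 1
0 0 0 0
0 0 0 0

After press 3 at (1,3):
0 0 0 0
0 0 0 0
0 0 0 0
0 0 0 0
0 0 0 0

After press 4 at (0,1):
1 1 1 0
0 1 0 0
0 0 0 0
0 0 0 0
0 0 0 0

After press 5 at (0,1):
0 0 0 0
0 0 0 0
0 0 0 0
0 0 0 0
0 0 0 0

Lights still on: 0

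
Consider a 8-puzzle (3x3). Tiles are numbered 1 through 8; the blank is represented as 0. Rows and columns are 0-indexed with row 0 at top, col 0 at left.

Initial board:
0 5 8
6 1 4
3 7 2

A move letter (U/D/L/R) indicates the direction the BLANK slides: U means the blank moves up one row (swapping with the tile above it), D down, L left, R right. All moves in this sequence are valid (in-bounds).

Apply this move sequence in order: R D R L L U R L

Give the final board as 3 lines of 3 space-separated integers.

Answer: 0 1 8
5 6 4
3 7 2

Derivation:
After move 1 (R):
5 0 8
6 1 4
3 7 2

After move 2 (D):
5 1 8
6 0 4
3 7 2

After move 3 (R):
5 1 8
6 4 0
3 7 2

After move 4 (L):
5 1 8
6 0 4
3 7 2

After move 5 (L):
5 1 8
0 6 4
3 7 2

After move 6 (U):
0 1 8
5 6 4
3 7 2

After move 7 (R):
1 0 8
5 6 4
3 7 2

After move 8 (L):
0 1 8
5 6 4
3 7 2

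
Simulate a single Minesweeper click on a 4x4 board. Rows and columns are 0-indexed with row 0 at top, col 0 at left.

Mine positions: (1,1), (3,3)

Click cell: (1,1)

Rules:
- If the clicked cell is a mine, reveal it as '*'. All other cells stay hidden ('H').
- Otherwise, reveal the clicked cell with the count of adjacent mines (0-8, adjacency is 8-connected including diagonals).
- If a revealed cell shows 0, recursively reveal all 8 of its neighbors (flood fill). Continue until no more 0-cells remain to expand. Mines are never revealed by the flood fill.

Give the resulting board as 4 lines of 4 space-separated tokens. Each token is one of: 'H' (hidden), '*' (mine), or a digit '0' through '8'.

H H H H
H * H H
H H H H
H H H H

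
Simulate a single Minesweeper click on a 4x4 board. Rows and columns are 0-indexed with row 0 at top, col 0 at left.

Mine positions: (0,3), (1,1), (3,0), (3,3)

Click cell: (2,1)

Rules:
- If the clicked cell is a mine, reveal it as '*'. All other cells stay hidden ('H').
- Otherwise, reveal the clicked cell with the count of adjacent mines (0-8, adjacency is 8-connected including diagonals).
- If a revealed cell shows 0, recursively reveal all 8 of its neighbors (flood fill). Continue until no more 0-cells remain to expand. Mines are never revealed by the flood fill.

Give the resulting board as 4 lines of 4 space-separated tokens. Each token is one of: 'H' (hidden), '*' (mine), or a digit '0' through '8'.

H H H H
H H H H
H 2 H H
H H H H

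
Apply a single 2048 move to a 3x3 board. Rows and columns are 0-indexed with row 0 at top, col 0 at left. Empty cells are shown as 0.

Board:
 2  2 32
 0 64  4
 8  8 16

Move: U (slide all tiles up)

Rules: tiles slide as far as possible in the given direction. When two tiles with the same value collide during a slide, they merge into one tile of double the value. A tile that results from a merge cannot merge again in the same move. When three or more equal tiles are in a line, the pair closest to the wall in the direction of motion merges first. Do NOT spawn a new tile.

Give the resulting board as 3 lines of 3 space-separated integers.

Slide up:
col 0: [2, 0, 8] -> [2, 8, 0]
col 1: [2, 64, 8] -> [2, 64, 8]
col 2: [32, 4, 16] -> [32, 4, 16]

Answer:  2  2 32
 8 64  4
 0  8 16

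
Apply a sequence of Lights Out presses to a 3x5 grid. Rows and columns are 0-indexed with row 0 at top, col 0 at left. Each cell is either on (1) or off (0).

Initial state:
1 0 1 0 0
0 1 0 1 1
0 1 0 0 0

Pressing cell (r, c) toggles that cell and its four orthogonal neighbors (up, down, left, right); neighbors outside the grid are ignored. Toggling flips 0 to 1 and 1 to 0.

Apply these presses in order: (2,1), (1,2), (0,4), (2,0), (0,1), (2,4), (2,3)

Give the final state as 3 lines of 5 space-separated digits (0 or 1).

Answer: 0 1 1 1 1
1 0 1 1 1
0 1 1 0 0

Derivation:
After press 1 at (2,1):
1 0 1 0 0
0 0 0 1 1
1 0 1 0 0

After press 2 at (1,2):
1 0 0 0 0
0 1 1 0 1
1 0 0 0 0

After press 3 at (0,4):
1 0 0 1 1
0 1 1 0 0
1 0 0 0 0

After press 4 at (2,0):
1 0 0 1 1
1 1 1 0 0
0 1 0 0 0

After press 5 at (0,1):
0 1 1 1 1
1 0 1 0 0
0 1 0 0 0

After press 6 at (2,4):
0 1 1 1 1
1 0 1 0 1
0 1 0 1 1

After press 7 at (2,3):
0 1 1 1 1
1 0 1 1 1
0 1 1 0 0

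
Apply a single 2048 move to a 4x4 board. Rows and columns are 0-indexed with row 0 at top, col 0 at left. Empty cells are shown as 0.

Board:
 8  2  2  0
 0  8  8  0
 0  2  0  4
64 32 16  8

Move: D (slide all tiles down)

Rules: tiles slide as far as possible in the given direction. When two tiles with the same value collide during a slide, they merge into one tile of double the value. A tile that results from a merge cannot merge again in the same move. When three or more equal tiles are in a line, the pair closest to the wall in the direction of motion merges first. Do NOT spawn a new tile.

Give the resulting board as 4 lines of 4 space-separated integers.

Slide down:
col 0: [8, 0, 0, 64] -> [0, 0, 8, 64]
col 1: [2, 8, 2, 32] -> [2, 8, 2, 32]
col 2: [2, 8, 0, 16] -> [0, 2, 8, 16]
col 3: [0, 0, 4, 8] -> [0, 0, 4, 8]

Answer:  0  2  0  0
 0  8  2  0
 8  2  8  4
64 32 16  8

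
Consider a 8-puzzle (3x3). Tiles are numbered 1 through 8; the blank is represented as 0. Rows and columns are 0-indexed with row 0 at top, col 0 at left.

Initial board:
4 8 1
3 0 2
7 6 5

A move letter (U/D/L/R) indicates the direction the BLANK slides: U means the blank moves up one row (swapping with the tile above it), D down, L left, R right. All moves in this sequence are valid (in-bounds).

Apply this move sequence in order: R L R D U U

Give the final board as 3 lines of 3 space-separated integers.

After move 1 (R):
4 8 1
3 2 0
7 6 5

After move 2 (L):
4 8 1
3 0 2
7 6 5

After move 3 (R):
4 8 1
3 2 0
7 6 5

After move 4 (D):
4 8 1
3 2 5
7 6 0

After move 5 (U):
4 8 1
3 2 0
7 6 5

After move 6 (U):
4 8 0
3 2 1
7 6 5

Answer: 4 8 0
3 2 1
7 6 5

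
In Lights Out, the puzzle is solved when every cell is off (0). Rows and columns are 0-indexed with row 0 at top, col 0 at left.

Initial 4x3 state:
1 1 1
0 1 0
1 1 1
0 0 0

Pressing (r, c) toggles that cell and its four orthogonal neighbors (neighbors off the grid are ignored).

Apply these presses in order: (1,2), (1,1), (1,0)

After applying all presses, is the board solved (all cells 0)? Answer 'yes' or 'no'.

Answer: yes

Derivation:
After press 1 at (1,2):
1 1 0
0 0 1
1 1 0
0 0 0

After press 2 at (1,1):
1 0 0
1 1 0
1 0 0
0 0 0

After press 3 at (1,0):
0 0 0
0 0 0
0 0 0
0 0 0

Lights still on: 0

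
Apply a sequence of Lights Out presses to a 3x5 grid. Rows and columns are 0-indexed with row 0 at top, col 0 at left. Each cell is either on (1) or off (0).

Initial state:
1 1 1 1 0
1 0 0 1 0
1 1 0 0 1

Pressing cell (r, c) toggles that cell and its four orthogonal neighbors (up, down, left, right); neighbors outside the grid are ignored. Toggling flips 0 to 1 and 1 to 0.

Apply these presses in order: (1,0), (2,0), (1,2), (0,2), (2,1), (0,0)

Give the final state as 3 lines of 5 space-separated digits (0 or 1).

After press 1 at (1,0):
0 1 1 1 0
0 1 0 1 0
0 1 0 0 1

After press 2 at (2,0):
0 1 1 1 0
1 1 0 1 0
1 0 0 0 1

After press 3 at (1,2):
0 1 0 1 0
1 0 1 0 0
1 0 1 0 1

After press 4 at (0,2):
0 0 1 0 0
1 0 0 0 0
1 0 1 0 1

After press 5 at (2,1):
0 0 1 0 0
1 1 0 0 0
0 1 0 0 1

After press 6 at (0,0):
1 1 1 0 0
0 1 0 0 0
0 1 0 0 1

Answer: 1 1 1 0 0
0 1 0 0 0
0 1 0 0 1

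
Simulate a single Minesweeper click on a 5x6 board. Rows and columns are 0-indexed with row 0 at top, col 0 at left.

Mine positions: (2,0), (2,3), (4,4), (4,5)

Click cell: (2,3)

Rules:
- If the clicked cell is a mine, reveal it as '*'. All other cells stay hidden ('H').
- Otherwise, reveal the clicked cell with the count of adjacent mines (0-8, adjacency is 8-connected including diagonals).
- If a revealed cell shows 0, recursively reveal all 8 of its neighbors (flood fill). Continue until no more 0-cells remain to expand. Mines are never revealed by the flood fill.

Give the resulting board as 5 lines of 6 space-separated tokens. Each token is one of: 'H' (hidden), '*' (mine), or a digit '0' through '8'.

H H H H H H
H H H H H H
H H H * H H
H H H H H H
H H H H H H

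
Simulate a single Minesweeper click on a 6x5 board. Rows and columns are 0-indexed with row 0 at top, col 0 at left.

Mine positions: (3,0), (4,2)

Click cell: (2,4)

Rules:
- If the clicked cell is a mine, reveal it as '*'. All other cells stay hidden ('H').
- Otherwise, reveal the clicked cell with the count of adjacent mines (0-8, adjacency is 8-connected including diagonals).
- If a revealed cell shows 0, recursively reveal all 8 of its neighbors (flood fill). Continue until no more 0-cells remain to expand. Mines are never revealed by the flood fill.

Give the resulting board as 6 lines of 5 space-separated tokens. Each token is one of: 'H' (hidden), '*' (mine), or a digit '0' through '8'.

0 0 0 0 0
0 0 0 0 0
1 1 0 0 0
H 2 1 1 0
H H H 1 0
H H H 1 0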